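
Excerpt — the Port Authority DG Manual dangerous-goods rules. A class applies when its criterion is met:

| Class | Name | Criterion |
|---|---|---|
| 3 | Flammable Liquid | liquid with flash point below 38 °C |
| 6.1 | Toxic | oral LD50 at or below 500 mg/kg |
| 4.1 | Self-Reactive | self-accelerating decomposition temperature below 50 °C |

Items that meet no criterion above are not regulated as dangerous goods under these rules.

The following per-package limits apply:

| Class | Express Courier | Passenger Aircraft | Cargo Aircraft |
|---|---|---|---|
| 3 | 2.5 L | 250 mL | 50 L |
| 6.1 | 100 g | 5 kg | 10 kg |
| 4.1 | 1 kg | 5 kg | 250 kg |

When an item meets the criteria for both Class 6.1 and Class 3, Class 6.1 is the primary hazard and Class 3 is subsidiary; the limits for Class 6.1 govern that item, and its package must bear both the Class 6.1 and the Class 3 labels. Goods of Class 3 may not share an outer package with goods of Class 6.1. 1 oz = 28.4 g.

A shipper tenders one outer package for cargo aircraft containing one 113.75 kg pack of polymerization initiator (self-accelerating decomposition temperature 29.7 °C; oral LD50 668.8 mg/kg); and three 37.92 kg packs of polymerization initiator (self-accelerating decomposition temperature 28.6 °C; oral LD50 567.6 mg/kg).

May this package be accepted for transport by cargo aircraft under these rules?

Yes

With self-accelerating decomposition temperature 29.7 °C (< 50 °C), the polymerization initiator falls in Class 4.1.
With self-accelerating decomposition temperature 28.6 °C (< 50 °C), the polymerization initiator falls in Class 4.1.
Class 4.1 net quantity: 113.75 kg + (three 37.92 kg packs = 113.76 kg) = 227.51 kg.
227.51 kg ≤ 250 kg (cargo aircraft limit, Class 4.1) — within limit.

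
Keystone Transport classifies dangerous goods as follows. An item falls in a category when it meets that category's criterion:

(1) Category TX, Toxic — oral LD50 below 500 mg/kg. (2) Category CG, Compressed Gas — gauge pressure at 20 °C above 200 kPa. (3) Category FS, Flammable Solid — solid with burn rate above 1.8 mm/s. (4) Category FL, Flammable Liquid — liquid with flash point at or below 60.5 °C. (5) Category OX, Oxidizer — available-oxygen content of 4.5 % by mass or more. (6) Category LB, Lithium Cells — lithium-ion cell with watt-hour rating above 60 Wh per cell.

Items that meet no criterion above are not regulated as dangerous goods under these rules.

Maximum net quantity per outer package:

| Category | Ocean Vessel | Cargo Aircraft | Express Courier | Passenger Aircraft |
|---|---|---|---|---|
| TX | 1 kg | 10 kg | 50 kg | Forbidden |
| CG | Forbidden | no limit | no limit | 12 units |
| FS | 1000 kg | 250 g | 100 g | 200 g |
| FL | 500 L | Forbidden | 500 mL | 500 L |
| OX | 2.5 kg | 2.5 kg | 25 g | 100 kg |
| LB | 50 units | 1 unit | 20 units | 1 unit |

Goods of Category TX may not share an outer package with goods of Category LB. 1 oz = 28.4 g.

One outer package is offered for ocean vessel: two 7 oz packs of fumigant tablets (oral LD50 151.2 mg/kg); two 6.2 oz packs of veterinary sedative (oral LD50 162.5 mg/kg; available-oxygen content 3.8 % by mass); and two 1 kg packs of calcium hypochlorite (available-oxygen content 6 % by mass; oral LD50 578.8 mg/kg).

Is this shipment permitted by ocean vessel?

The fumigant tablets have oral LD50 151.2 mg/kg, which is < 500 mg/kg, so they are Category TX (Toxic).
The veterinary sedative has oral LD50 162.5 mg/kg, which is < 500 mg/kg, so it is Category TX (Toxic).
Available-oxygen content 6 % by mass meets the Category OX criterion (Oxidizer), so the calcium hypochlorite is Category OX.
Total Category TX: (two 7 oz packs = 397.6 g) + (two 6.2 oz packs = 352.16 g) = 749.76 g.
749.76 g ≤ 1 kg (ocean vessel limit, Category TX) — within limit.
Category OX quantity: two 1 kg packs = 2 kg.
2 kg is within the ocean vessel limit of 2.5 kg for Category OX.
The segregation rule (Category TX with Category LB) does not apply to Category TX with Category OX.
Every hazard category is within its ocean vessel limit and no segregation rule is violated.

Yes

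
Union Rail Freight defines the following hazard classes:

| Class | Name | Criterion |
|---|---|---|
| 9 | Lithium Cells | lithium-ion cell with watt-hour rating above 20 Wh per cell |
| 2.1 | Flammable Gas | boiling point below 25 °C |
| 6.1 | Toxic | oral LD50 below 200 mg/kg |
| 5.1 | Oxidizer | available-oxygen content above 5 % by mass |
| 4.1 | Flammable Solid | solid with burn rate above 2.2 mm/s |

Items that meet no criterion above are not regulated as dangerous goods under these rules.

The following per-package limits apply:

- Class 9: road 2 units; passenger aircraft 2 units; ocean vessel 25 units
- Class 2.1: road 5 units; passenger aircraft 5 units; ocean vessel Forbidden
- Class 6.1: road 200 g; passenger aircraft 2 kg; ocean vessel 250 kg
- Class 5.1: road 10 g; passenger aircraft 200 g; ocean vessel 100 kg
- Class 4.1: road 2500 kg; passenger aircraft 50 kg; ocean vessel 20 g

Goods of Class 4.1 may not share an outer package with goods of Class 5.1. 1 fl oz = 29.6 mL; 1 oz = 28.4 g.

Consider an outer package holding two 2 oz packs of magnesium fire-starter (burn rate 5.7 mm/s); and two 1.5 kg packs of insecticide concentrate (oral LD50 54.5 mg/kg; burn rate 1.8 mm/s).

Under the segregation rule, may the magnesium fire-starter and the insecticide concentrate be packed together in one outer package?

Magnesium fire-starter: burn rate 5.7 mm/s > 2.2 mm/s → Class 4.1 (Flammable Solid).
The insecticide concentrate has oral LD50 54.5 mg/kg, which is < 200 mg/kg, so it is Class 6.1 (Toxic).
No segregation rule bars Class 4.1 with Class 6.1.

Yes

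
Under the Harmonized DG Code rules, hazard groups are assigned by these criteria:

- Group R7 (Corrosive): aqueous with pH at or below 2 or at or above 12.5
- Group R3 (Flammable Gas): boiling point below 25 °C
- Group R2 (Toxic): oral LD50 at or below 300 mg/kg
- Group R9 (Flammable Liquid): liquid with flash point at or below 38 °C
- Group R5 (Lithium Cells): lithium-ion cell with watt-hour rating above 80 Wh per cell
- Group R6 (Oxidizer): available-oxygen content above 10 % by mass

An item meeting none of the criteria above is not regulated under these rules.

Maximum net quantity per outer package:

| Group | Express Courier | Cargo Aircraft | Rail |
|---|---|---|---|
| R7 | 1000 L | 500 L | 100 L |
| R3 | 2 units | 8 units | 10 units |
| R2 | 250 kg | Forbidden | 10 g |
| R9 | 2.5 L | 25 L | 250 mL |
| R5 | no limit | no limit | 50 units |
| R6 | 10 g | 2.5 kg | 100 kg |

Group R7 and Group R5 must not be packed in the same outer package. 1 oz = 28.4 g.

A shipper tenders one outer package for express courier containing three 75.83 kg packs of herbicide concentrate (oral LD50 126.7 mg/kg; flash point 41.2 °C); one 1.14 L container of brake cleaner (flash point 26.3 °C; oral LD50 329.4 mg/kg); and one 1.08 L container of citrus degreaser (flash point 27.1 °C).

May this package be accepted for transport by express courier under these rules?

Herbicide concentrate: oral LD50 126.7 mg/kg ≤ 300 mg/kg → Group R2 (Toxic).
The brake cleaner has flash point 26.3 °C, which is ≤ 38 °C, so it is Group R9 (Flammable Liquid).
Flash point 27.1 °C meets the Group R9 criterion (Flammable Liquid), so the citrus degreaser is Group R9.
Group R9 net quantity: 1.14 L + 1.08 L = 2.22 L.
2.22 L ≤ 2.5 L (express courier limit, Group R9) — within limit.
Group R2 quantity: three 75.83 kg packs = 227.49 kg.
227.49 kg is within the express courier limit of 250 kg for Group R2.
The segregation rule (Group R7 with Group R5) does not apply to Group R9 with Group R2.
Every hazard group is within its express courier limit and no segregation rule is violated.

Yes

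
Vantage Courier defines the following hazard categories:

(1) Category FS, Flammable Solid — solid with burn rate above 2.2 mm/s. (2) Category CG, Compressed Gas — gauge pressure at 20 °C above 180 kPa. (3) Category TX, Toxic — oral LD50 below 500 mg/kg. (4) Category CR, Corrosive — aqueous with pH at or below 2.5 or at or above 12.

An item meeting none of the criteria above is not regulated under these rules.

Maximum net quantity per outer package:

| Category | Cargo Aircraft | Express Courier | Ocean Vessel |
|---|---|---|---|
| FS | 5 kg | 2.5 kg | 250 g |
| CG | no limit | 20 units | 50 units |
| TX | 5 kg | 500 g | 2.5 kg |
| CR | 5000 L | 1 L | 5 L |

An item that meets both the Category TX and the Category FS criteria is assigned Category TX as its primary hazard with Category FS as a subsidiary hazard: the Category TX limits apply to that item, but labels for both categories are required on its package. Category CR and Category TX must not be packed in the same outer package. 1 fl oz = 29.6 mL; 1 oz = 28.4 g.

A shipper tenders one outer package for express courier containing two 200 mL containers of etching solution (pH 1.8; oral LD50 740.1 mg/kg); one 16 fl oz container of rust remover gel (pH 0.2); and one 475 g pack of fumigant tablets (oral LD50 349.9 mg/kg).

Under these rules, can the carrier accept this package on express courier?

pH 1.8 meets the Category CR criterion (Corrosive), so the etching solution is Category CR.
Rust remover gel: pH 0.2 ≤ 2.5 → Category CR (Corrosive).
Fumigant tablets: oral LD50 349.9 mg/kg < 500 mg/kg → Category TX (Toxic).
Category CR net quantity: (two 200 mL containers = 400 mL) + (one 16 fl oz container = 473.6 mL) = 873.6 mL.
873.6 mL ≤ 1 L (express courier limit, Category CR) — within limit.
Category TX quantity: 475 g.
475 g is within the express courier limit of 500 g for Category TX.
Category CR and Category TX may not share an outer package.

No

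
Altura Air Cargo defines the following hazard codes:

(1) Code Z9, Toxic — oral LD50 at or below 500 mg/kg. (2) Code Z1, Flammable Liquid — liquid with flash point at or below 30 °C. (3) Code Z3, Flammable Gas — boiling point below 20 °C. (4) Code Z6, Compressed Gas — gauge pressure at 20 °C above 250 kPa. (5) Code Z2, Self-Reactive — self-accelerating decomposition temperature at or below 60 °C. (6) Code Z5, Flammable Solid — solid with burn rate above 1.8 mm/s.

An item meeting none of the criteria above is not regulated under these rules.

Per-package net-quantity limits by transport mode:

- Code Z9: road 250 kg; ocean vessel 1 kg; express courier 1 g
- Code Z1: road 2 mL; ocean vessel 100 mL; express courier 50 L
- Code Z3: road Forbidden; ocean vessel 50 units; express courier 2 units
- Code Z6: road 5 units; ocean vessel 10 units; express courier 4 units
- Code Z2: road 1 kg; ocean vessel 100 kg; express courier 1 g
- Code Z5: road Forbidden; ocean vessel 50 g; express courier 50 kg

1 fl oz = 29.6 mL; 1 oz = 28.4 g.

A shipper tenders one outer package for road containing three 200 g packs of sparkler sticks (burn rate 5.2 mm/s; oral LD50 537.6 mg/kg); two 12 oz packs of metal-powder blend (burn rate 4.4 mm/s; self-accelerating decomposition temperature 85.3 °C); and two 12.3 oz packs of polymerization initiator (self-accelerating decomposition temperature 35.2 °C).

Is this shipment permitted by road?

With burn rate 5.2 mm/s (> 1.8 mm/s), the sparkler sticks fall in Code Z5.
With burn rate 4.4 mm/s (> 1.8 mm/s), the metal-powder blend falls in Code Z5.
Polymerization initiator: self-accelerating decomposition temperature 35.2 °C ≤ 60 °C → Code Z2 (Self-Reactive).
Code Z5 net quantity: (three 200 g packs = 600 g) + (two 12 oz packs = 681.6 g) = 1281.6 g.
By road, Code Z5 is Forbidden regardless of quantity.
Code Z2 quantity: two 12.3 oz packs = 698.64 g.
698.64 g ≤ 1 kg (road limit, Code Z2) — within limit.

No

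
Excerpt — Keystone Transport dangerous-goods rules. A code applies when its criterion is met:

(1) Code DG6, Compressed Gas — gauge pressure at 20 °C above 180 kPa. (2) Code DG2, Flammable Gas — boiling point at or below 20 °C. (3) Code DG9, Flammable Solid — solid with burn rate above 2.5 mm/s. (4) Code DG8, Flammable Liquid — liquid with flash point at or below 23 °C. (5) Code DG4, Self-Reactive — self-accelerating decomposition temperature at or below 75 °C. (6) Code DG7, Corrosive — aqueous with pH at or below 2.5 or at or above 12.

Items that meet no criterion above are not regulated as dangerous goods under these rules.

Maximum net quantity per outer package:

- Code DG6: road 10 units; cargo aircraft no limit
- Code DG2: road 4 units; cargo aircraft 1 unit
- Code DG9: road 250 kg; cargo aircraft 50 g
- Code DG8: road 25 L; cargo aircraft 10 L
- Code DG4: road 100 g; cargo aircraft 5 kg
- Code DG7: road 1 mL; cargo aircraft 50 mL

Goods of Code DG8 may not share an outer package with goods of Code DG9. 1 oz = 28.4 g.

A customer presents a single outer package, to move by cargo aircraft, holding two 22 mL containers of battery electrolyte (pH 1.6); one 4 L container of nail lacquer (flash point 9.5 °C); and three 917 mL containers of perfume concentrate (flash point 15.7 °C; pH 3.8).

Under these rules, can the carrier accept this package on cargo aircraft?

The battery electrolyte has pH 1.6, which is ≤ 2.5, so it is Code DG7 (Corrosive).
Nail lacquer: flash point 9.5 °C ≤ 23 °C → Code DG8 (Flammable Liquid).
The perfume concentrate has flash point 15.7 °C, which is ≤ 23 °C, so it is Code DG8 (Flammable Liquid).
Code DG8 net quantity: 4 L + (three 917 mL containers = 2.751 L) = 6.751 L.
6.751 L is within the cargo aircraft limit of 10 L for Code DG8.
Code DG7 quantity: two 22 mL containers = 44 mL.
44 mL is within the cargo aircraft limit of 50 mL for Code DG7.
The segregation rule (Code DG8 with Code DG9) does not apply to Code DG8 with Code DG7.
Every hazard code is within its cargo aircraft limit and no segregation rule is violated.

Yes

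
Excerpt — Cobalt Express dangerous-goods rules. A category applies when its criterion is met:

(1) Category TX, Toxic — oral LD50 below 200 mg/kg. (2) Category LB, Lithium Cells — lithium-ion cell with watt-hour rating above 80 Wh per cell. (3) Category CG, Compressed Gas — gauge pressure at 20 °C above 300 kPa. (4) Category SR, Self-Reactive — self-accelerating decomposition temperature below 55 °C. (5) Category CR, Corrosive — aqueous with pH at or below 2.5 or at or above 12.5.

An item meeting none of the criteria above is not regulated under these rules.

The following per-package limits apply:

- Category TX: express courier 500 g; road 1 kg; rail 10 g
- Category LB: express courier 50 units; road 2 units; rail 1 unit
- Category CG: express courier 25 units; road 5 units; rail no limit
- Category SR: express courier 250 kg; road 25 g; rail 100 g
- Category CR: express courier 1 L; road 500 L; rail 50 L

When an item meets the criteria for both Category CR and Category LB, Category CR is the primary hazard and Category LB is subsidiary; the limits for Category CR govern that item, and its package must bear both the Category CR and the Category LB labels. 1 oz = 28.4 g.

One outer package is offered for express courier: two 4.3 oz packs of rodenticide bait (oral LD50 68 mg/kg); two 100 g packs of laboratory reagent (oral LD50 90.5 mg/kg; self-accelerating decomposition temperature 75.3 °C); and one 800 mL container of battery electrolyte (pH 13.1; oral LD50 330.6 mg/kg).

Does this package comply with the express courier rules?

Rodenticide bait: oral LD50 68 mg/kg < 200 mg/kg → Category TX (Toxic).
The laboratory reagent has oral LD50 90.5 mg/kg, which is < 200 mg/kg, so it is Category TX (Toxic).
pH 13.1 meets the Category CR criterion (Corrosive), so the battery electrolyte is Category CR.
Category TX net quantity: (two 4.3 oz packs = 244.24 g) + (two 100 g packs = 200 g) = 444.24 g.
That is within the Category TX express courier limit of 500 g.
Category CR quantity: 800 mL.
That is within the Category CR express courier limit of 1 L.
Every hazard category is within its express courier limit and no segregation rule is violated.

Yes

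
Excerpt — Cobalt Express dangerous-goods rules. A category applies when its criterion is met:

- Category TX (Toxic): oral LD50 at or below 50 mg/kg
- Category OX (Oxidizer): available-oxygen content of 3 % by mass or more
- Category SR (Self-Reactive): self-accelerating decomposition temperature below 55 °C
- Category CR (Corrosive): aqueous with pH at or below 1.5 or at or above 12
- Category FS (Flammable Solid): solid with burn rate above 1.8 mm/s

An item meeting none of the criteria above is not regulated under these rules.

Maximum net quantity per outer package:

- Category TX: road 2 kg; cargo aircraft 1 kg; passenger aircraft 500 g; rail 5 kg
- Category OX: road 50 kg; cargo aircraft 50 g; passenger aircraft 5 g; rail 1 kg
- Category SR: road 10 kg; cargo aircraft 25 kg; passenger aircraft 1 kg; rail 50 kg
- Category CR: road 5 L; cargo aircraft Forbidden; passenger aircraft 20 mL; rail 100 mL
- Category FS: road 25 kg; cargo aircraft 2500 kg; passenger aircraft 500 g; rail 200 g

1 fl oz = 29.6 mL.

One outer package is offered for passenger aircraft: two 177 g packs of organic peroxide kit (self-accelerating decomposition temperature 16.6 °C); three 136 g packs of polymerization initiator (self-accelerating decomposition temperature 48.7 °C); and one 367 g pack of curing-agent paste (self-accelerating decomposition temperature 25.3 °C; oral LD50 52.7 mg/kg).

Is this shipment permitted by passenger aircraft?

No

Organic peroxide kit: self-accelerating decomposition temperature 16.6 °C < 55 °C → Category SR (Self-Reactive).
The polymerization initiator has self-accelerating decomposition temperature 48.7 °C, which is < 55 °C, so it is Category SR (Self-Reactive).
Self-accelerating decomposition temperature 25.3 °C meets the Category SR criterion (Self-Reactive), so the curing-agent paste is Category SR.
Category SR net quantity: (two 177 g packs = 354 g) + (three 136 g packs = 408 g) + 367 g = 1.129 kg.
That exceeds the Category SR passenger aircraft limit of 1 kg.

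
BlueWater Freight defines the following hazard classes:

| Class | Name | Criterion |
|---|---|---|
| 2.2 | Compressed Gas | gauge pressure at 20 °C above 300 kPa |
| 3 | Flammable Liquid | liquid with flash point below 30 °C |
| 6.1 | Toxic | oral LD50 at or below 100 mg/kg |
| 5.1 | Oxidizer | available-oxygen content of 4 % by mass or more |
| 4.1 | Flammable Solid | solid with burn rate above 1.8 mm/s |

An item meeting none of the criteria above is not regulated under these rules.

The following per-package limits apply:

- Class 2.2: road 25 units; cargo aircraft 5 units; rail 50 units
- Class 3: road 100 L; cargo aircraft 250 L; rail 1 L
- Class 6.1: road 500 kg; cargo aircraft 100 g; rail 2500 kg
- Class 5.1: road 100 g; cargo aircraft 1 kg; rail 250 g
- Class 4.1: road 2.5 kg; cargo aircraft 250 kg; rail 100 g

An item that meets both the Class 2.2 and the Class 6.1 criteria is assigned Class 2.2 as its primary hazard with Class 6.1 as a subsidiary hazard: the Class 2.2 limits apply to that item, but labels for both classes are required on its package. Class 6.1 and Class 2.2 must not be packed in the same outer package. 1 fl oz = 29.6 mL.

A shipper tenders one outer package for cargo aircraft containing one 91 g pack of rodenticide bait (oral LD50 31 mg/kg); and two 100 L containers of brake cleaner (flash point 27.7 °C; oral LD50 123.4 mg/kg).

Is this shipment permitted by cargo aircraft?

Yes

The rodenticide bait has oral LD50 31 mg/kg, which is ≤ 100 mg/kg, so it is Class 6.1 (Toxic).
Brake cleaner: flash point 27.7 °C < 30 °C → Class 3 (Flammable Liquid).
Class 3 quantity: two 100 L containers = 200 L.
200 L is within the cargo aircraft limit of 250 L for Class 3.
Class 6.1 quantity: 91 g.
That is within the Class 6.1 cargo aircraft limit of 100 g.
The segregation rule (Class 6.1 with Class 2.2) does not apply to Class 3 with Class 6.1.
Every hazard class is within its cargo aircraft limit and no segregation rule is violated.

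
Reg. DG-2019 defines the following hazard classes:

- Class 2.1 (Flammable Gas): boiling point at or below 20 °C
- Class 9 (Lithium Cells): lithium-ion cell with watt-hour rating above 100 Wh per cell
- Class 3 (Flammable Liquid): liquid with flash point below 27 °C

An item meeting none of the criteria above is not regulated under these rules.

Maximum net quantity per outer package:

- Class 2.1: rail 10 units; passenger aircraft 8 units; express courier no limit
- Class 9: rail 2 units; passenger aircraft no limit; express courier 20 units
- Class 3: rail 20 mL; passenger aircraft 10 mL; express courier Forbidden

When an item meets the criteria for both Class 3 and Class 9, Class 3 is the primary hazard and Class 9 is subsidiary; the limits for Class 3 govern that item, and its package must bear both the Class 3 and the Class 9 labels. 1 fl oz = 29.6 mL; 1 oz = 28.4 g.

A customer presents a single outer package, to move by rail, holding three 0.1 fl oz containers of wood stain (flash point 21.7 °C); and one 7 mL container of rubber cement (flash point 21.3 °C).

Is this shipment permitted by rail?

Flash point 21.7 °C meets the Class 3 criterion (Flammable Liquid), so the wood stain is Class 3.
Rubber cement: flash point 21.3 °C < 27 °C → Class 3 (Flammable Liquid).
Class 3 net quantity: (three 0.1 fl oz containers = 8.88 mL) + 7 mL = 15.88 mL.
15.88 mL is within the rail limit of 20 mL for Class 3.

Yes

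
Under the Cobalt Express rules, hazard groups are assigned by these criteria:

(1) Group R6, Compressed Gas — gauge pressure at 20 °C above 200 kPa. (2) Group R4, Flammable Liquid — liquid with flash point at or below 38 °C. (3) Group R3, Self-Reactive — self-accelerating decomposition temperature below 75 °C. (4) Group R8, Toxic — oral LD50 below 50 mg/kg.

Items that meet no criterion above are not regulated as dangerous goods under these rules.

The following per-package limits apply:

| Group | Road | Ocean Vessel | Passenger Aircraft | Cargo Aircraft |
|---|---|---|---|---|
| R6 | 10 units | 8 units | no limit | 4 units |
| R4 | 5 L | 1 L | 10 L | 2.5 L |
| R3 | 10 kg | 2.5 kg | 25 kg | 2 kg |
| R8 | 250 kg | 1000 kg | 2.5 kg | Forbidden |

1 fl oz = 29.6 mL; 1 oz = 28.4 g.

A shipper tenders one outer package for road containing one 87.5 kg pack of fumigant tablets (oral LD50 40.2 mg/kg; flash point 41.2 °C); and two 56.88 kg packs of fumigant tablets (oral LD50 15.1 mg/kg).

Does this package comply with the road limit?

Oral LD50 40.2 mg/kg meets the Group R8 criterion (Toxic), so the fumigant tablets are Group R8.
Oral LD50 15.1 mg/kg meets the Group R8 criterion (Toxic), so the fumigant tablets are Group R8.
Group R8 net quantity: 87.5 kg + (two 56.88 kg packs = 113.76 kg) = 201.26 kg.
That is within the Group R8 road limit of 250 kg.

Yes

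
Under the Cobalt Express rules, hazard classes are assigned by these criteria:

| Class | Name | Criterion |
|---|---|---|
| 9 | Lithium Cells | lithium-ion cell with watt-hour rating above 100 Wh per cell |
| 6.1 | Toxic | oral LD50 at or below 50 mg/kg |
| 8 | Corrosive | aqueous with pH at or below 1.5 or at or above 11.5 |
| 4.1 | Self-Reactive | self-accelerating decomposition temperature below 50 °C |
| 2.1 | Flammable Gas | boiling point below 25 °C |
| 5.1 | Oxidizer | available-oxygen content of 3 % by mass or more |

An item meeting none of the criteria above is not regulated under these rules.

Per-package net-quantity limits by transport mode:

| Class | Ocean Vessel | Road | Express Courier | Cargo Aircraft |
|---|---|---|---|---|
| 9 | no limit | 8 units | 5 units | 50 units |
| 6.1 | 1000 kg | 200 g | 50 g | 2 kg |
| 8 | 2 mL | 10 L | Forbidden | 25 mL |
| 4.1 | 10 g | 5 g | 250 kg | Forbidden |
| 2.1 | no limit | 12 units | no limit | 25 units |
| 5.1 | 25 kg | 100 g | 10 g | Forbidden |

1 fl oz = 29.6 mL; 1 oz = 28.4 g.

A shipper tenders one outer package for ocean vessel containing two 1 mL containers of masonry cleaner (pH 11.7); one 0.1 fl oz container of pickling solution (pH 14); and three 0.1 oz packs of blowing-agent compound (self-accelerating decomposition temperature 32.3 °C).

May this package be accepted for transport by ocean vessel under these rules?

With pH 11.7 (≥ 11.5), the masonry cleaner falls in Class 8.
pH 14 meets the Class 8 criterion (Corrosive), so the pickling solution is Class 8.
Blowing-agent compound: self-accelerating decomposition temperature 32.3 °C < 50 °C → Class 4.1 (Self-Reactive).
Total Class 8: (two 1 mL containers = 2 mL) + (one 0.1 fl oz container = 2.96 mL) = 4.96 mL.
4.96 mL > 2 mL (ocean vessel limit, Class 8) — over the limit.
Class 4.1 quantity: three 0.1 oz packs = 8.52 g.
8.52 g is within the ocean vessel limit of 10 g for Class 4.1.

No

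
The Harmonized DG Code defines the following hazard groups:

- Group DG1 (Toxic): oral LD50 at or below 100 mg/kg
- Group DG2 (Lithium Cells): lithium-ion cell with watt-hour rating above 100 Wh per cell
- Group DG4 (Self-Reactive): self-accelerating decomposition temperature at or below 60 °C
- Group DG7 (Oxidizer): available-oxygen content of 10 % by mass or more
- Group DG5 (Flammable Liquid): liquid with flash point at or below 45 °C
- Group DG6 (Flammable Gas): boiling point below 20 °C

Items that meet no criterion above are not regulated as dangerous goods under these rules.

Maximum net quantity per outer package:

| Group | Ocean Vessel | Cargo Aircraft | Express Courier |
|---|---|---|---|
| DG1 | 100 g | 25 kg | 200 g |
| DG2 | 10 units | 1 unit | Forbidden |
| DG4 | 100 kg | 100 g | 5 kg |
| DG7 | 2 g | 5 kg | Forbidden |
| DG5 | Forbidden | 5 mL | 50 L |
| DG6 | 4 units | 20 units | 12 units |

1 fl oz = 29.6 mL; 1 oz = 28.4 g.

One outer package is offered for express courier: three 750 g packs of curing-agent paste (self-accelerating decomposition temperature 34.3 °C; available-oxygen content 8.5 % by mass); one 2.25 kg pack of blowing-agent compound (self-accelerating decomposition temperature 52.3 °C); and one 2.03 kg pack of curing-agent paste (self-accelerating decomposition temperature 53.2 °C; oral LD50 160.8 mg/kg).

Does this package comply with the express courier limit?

Self-accelerating decomposition temperature 34.3 °C meets the Group DG4 criterion (Self-Reactive), so the curing-agent paste is Group DG4.
Blowing-agent compound: self-accelerating decomposition temperature 52.3 °C ≤ 60 °C → Group DG4 (Self-Reactive).
Curing-agent paste: self-accelerating decomposition temperature 53.2 °C ≤ 60 °C → Group DG4 (Self-Reactive).
Group DG4 net quantity: (three 750 g packs = 2.25 kg) + 2.25 kg + 2.03 kg = 6.53 kg.
6.53 kg exceeds the express courier limit of 5 kg for Group DG4.

No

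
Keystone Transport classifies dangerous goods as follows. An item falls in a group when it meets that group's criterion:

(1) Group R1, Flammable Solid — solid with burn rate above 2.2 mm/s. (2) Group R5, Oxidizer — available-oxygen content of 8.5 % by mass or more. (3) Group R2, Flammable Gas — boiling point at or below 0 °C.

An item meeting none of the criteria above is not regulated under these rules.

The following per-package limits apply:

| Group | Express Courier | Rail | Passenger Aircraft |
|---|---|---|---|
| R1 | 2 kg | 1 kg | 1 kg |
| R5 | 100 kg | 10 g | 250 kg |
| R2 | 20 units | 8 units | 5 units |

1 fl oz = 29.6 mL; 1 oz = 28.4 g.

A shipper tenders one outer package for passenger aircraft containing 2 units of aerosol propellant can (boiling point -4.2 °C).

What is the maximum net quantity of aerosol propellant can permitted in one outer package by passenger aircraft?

The aerosol propellant can has boiling point -4.2 °C, which is ≤ 0 °C, so it is Group R2 (Flammable Gas).
The passenger aircraft limit for Group R2 is 5 units.

5 units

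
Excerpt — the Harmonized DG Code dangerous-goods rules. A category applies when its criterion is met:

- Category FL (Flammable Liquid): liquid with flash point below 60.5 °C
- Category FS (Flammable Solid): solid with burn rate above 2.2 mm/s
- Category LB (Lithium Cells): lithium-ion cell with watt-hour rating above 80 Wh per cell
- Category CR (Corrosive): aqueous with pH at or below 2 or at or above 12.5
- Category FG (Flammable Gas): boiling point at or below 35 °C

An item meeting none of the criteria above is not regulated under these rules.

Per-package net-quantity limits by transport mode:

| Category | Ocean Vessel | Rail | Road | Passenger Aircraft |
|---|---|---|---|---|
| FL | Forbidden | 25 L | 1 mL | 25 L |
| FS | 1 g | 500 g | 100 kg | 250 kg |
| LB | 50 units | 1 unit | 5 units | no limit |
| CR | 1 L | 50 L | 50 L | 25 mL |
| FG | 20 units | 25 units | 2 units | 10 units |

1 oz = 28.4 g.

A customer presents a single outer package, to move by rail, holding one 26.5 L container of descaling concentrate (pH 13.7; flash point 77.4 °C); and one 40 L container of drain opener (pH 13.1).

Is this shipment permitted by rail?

No

With pH 13.7 (≥ 12.5), the descaling concentrate falls in Category CR.
pH 13.1 meets the Category CR criterion (Corrosive), so the drain opener is Category CR.
Category CR net quantity: 26.5 L + 40 L = 66.5 L.
66.5 L > 50 L (rail limit, Category CR) — over the limit.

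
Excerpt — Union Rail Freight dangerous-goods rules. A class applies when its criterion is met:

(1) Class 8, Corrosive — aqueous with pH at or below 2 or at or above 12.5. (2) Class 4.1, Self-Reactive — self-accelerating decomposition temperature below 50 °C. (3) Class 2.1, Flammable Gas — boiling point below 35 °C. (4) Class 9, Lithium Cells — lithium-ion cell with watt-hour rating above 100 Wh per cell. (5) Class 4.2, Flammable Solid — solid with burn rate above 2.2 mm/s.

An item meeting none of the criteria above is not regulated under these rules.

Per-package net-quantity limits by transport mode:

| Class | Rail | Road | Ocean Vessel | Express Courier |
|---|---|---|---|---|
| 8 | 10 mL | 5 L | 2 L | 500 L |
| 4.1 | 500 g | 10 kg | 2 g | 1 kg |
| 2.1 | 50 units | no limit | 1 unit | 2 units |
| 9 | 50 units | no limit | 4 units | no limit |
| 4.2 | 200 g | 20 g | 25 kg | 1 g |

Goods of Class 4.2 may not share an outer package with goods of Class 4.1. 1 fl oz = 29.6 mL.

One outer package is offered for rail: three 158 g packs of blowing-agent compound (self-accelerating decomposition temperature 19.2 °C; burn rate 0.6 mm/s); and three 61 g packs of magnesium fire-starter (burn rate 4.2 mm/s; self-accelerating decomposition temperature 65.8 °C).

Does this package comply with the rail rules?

The blowing-agent compound has self-accelerating decomposition temperature 19.2 °C, which is < 50 °C, so it is Class 4.1 (Self-Reactive).
The magnesium fire-starter has burn rate 4.2 mm/s, which is > 2.2 mm/s, so it is Class 4.2 (Flammable Solid).
Class 4.2 quantity: three 61 g packs = 183 g.
183 g ≤ 200 g (rail limit, Class 4.2) — within limit.
Class 4.1 quantity: three 158 g packs = 474 g.
That is within the Class 4.1 rail limit of 500 g.
Class 4.2 and Class 4.1 may not share an outer package.

No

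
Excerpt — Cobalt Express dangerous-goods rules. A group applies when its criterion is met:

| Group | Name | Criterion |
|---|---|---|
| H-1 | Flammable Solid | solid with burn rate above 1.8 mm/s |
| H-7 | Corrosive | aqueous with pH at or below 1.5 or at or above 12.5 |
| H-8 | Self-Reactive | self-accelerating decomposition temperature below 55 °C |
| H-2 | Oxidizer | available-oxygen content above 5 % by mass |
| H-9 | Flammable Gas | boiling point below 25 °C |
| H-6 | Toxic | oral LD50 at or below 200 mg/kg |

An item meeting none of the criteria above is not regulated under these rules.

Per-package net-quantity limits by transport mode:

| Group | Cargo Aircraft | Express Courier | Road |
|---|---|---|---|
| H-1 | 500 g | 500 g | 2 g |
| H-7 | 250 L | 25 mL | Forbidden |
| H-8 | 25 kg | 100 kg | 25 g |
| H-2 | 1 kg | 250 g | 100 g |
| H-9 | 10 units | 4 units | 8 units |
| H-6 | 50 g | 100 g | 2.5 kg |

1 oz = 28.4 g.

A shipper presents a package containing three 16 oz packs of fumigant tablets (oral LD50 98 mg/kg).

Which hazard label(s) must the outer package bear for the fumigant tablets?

Fumigant tablets: oral LD50 98 mg/kg ≤ 200 mg/kg → Group H-6 (Toxic).
Only the Group H-6 label is required.

Group H-6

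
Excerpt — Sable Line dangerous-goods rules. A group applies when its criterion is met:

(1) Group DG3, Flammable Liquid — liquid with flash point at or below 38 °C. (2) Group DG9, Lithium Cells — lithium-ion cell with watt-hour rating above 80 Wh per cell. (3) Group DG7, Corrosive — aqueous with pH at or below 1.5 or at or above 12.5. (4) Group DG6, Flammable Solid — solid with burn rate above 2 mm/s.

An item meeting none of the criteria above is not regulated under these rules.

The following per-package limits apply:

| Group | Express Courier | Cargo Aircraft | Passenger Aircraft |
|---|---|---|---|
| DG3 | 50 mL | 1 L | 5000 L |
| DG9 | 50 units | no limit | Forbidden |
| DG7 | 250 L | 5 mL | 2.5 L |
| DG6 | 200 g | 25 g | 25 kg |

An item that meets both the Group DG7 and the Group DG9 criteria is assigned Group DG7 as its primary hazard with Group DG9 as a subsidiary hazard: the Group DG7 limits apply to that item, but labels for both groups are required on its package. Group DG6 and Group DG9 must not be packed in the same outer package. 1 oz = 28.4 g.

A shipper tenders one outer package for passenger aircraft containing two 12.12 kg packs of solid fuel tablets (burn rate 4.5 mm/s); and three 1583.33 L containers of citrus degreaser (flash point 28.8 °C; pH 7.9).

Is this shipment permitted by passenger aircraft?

With burn rate 4.5 mm/s (> 2 mm/s), the solid fuel tablets fall in Group DG6.
Flash point 28.8 °C meets the Group DG3 criterion (Flammable Liquid), so the citrus degreaser is Group DG3.
Group DG6 quantity: two 12.12 kg packs = 24.24 kg.
24.24 kg is within the passenger aircraft limit of 25 kg for Group DG6.
Group DG3 quantity: three 1583.33 L containers = 4749.99 L.
That is within the Group DG3 passenger aircraft limit of 5000 L.
The segregation rule (Group DG6 with Group DG9) does not apply to Group DG6 with Group DG3.
Every hazard group is within its passenger aircraft limit and no segregation rule is violated.

Yes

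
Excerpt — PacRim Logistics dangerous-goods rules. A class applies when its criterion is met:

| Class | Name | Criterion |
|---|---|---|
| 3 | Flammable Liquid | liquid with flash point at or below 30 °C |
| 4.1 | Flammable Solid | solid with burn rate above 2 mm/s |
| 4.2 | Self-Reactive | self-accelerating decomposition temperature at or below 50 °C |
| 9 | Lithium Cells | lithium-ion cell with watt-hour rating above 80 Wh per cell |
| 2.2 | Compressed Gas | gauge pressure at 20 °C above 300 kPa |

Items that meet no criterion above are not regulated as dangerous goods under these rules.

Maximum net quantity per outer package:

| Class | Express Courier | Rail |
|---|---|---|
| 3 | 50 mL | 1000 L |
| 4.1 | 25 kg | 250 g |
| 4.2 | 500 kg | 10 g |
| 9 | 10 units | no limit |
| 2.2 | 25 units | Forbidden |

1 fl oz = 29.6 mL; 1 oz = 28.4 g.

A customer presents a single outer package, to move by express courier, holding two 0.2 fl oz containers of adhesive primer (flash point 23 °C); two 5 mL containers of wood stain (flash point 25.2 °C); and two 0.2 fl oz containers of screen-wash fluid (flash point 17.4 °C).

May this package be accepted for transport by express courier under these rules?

Yes

The adhesive primer has flash point 23 °C, which is ≤ 30 °C, so it is Class 3 (Flammable Liquid).
Flash point 25.2 °C meets the Class 3 criterion (Flammable Liquid), so the wood stain is Class 3.
The screen-wash fluid has flash point 17.4 °C, which is ≤ 30 °C, so it is Class 3 (Flammable Liquid).
Total Class 3: (two 0.2 fl oz containers = 11.84 mL) + (two 5 mL containers = 10 mL) + (two 0.2 fl oz containers = 11.84 mL) = 33.68 mL.
33.68 mL ≤ 50 mL (express courier limit, Class 3) — within limit.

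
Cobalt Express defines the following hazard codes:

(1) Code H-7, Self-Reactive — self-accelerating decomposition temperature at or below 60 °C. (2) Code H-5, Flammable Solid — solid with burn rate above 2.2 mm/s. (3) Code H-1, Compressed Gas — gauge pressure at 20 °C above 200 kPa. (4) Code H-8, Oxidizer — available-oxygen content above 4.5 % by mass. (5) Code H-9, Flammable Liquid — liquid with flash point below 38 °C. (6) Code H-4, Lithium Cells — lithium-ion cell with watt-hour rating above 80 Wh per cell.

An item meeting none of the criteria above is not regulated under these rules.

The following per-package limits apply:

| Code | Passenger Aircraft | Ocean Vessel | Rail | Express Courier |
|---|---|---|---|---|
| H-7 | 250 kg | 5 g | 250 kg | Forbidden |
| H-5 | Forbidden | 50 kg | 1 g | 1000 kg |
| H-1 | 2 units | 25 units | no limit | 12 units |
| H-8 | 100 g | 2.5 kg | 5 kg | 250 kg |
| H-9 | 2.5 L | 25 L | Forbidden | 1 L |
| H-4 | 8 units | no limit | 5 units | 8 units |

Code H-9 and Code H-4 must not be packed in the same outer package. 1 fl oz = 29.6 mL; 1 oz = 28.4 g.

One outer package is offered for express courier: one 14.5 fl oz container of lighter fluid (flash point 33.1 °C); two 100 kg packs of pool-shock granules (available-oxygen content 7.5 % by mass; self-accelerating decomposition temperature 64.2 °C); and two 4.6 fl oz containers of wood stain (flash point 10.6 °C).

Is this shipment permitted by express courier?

The lighter fluid has flash point 33.1 °C, which is < 38 °C, so it is Code H-9 (Flammable Liquid).
Pool-shock granules: available-oxygen content 7.5 % by mass > 4.5 % by mass → Code H-8 (Oxidizer).
Wood stain: flash point 10.6 °C < 38 °C → Code H-9 (Flammable Liquid).
Code H-9 net quantity: (one 14.5 fl oz container = 429.2 mL) + (two 4.6 fl oz containers = 272.32 mL) = 701.52 mL.
701.52 mL is within the express courier limit of 1 L for Code H-9.
Code H-8 quantity: two 100 kg packs = 200 kg.
200 kg is within the express courier limit of 250 kg for Code H-8.
The segregation rule (Code H-9 with Code H-4) does not apply to Code H-9 with Code H-8.
Every hazard code is within its express courier limit and no segregation rule is violated.

Yes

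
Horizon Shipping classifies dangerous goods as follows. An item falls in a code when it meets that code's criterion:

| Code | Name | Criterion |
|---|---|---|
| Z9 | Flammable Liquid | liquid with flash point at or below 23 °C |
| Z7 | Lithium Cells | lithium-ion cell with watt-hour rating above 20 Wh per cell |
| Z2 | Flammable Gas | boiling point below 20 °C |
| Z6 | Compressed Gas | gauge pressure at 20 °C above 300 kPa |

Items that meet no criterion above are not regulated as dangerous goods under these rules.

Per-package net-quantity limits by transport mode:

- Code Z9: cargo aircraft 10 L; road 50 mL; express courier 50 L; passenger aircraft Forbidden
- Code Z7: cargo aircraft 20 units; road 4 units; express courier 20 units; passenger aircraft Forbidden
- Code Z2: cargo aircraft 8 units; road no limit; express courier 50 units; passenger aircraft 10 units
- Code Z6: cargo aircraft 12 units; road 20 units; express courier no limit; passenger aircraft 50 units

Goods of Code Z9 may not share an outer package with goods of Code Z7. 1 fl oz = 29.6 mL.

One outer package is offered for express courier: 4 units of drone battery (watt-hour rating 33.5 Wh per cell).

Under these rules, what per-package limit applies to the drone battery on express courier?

Drone battery: watt-hour rating 33.5 Wh per cell > 20 Wh per cell → Code Z7 (Lithium Cells).
The express courier limit for Code Z7 is 20 units.

20 units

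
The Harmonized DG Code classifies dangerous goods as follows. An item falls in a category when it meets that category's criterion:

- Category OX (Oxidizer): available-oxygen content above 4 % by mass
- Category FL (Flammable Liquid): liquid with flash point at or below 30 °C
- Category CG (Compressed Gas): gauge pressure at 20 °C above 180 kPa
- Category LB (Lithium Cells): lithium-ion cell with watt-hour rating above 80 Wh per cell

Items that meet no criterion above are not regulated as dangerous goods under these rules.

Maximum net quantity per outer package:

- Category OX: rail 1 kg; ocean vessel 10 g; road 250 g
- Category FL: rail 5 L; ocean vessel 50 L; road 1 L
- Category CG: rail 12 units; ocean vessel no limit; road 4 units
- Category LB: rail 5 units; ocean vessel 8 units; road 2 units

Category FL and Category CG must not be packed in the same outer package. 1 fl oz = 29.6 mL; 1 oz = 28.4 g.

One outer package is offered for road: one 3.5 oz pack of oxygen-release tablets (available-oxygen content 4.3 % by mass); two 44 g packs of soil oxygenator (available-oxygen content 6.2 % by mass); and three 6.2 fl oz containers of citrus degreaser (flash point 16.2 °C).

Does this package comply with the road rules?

Yes

With available-oxygen content 4.3 % by mass (> 4 % by mass), the oxygen-release tablets fall in Category OX.
Available-oxygen content 6.2 % by mass meets the Category OX criterion (Oxidizer), so the soil oxygenator is Category OX.
The citrus degreaser has flash point 16.2 °C, which is ≤ 30 °C, so it is Category FL (Flammable Liquid).
Category OX net quantity: (one 3.5 oz pack = 99.4 g) + (two 44 g packs = 88 g) = 187.4 g.
187.4 g ≤ 250 g (road limit, Category OX) — within limit.
Category FL quantity: three 6.2 fl oz containers = 550.56 mL.
That is within the Category FL road limit of 1 L.
The segregation rule (Category FL with Category CG) does not apply to Category OX with Category FL.
Every hazard category is within its road limit and no segregation rule is violated.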